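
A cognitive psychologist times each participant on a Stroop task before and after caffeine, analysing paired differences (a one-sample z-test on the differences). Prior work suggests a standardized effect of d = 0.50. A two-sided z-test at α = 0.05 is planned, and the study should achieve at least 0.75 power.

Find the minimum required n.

Set Φ(δ − 1.960) = 0.75; then δ − 1.960 = Φ⁻¹(0.75) = 0.674, giving δ = 2.634.
(Ignoring the negligible lower-tail rejection probability gives the usual closed-form inversion.)
δ = d·√n ⇒ n = (δ/d)² = (2.634 / 0.50)² = 27.76.
Round up to the next whole unit.

n = 28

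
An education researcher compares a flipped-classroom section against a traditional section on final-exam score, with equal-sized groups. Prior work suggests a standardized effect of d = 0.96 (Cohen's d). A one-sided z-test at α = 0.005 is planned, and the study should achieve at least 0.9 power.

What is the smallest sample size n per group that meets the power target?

Set Φ(δ − 2.576) = 0.9; then δ − 2.576 = Φ⁻¹(0.9) = 1.282, giving δ = 3.857.
δ = d·√(n/2) ⇒ n = 2(δ/d)² = 2 × (3.857 / 0.96)² = 32.29.
Round up to the next whole unit.

n = 33 per group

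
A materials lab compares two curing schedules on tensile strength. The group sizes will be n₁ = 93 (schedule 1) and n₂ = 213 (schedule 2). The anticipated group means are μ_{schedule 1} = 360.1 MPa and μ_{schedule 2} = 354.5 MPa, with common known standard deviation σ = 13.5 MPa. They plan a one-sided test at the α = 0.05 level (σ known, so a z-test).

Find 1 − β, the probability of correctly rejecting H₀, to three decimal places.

Power ≈ 0.955

Standardized effect: d = |μ_{schedule 1} − μ_{schedule 2}| / σ = |360.1 − 354.5| / 13.5 = 0.4148
Noncentrality parameter: λ = d / √(1/n₁ + 1/n₂) = 0.4148 / √(1/93 + 1/213) = 3.3375
One-sided α = 0.05 → critical value z_{0.05} = 1.645.
Power = Φ(λ − 1.645) = Φ(1.693) = 0.9547.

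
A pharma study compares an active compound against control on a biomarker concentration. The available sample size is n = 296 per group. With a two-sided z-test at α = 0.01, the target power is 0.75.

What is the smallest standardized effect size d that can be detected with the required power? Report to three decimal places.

d ≈ 0.267

Required noncentrality: δ = z_{0.005} + z_{0.25} = 2.576 + 0.674 = 3.250.
(Lower-tail contribution to power is negligible for δ > 0.)
δ = d·√(n/2) ⇒ d = δ/√(n/2) = 3.250/√(296/2) = 0.2672.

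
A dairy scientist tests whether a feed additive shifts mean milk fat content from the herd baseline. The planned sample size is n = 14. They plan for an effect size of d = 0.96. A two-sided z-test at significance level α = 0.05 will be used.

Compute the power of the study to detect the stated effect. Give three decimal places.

Noncentrality parameter: δ = d·√n = 0.96 × √14 = 3.5920
Critical value for a two-sided test at α = 0.05: z_{α/2} = 1.960.
Power = Φ(δ − 1.960) + Φ(−δ − 1.960) = Φ(1.632) + Φ(-5.552) = 0.9487 + 0.0000 = 0.9487.

Power ≈ 0.949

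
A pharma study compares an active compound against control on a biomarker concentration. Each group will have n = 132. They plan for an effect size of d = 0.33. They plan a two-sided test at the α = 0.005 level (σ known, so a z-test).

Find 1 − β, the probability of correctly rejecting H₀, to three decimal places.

Noncentrality parameter: λ = d·√(n/2) = 0.33 × √(132/2) = 2.6809
Two-sided α = 0.005 → critical value z_{0.0025} = 2.807.
Power = Φ(λ − 2.807) + Φ(−λ − 2.807) = Φ(-0.126) + Φ(-5.488) = 0.4498 + 0.0000 = 0.4498.

Power ≈ 0.450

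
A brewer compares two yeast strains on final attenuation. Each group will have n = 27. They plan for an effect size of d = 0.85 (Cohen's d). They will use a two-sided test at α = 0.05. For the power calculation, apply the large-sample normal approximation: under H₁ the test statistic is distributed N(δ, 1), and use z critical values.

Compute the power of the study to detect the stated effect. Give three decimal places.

Power ≈ 0.878

Noncentrality parameter: δ = d·√(n/2) = 0.85 × √(27/2) = 3.1231
Two-sided α = 0.05 → critical value z_{0.025} = 1.960.
Power = Φ(δ − 1.960) + Φ(−δ − 1.960) = Φ(1.163) + Φ(-5.083) = 0.8776 + 0.0000 = 0.8776.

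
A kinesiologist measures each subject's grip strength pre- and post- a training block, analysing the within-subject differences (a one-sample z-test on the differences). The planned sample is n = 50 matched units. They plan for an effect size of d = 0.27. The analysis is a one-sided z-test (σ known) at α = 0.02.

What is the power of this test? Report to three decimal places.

Power ≈ 0.443

Noncentrality parameter: δ = d·√n = 0.27 × √50 = 1.9092
One-sided α = 0.02 → critical value z_{0.02} = 2.054.
Power = Φ(δ − 2.054) = Φ(-0.145) = 0.4425.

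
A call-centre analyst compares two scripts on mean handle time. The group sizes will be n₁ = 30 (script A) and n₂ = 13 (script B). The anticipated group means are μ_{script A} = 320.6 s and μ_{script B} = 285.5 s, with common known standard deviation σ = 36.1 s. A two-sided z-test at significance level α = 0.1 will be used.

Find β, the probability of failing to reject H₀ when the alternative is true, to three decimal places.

β ≈ 0.100

Standardized effect: d = |μ_{script A} − μ_{script B}| / σ = |320.6 − 285.5| / 36.1 = 0.9723
Noncentrality parameter: δ = d / √(1/n₁ + 1/n₂) = 0.9723 / √(1/30 + 1/13) = 2.9282
Critical value for a two-sided test at α = 0.1: z_{α/2} = 1.645.
Power = Φ(δ − 1.645) + Φ(−δ − 1.645) = Φ(1.283) + Φ(-4.573) = 0.9003 + 0.0000 = 0.9003.
Type II error: β = 1 − power = 1 − 0.9003 = 0.0997.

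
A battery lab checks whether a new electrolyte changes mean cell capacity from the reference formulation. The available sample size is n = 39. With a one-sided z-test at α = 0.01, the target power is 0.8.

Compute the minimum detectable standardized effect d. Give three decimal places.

d ≈ 0.507

Need Φ(δ − 2.326) = 0.8, so δ = 2.326 + 0.842 = 3.168.
δ = d·√n ⇒ d = δ/√n = 3.168/√39 = 0.5073.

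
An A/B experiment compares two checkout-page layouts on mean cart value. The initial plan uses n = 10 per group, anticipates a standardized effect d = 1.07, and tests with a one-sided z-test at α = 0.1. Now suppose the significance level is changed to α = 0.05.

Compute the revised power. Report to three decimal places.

δ = d·√(n/2) = 1.07 × √(10/2) = 2.3926 (unchanged). New critical value: z_{0.05} = 1.645.
Revised power = Φ(δ − 1.645) = Φ(0.748) = 0.7727.

Power ≈ 0.773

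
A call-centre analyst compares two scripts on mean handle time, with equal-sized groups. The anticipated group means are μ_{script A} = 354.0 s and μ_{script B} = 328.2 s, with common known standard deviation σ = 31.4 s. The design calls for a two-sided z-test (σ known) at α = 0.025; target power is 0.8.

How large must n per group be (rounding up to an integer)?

Standardized effect: d = |μ_{script A} − μ_{script B}| / σ = |354.0 − 328.2| / 31.4 = 0.8217
Set Φ(δ − 2.241) = 0.8; then δ − 2.241 = Φ⁻¹(0.8) = 0.842, giving δ = 3.083.
(Ignoring the negligible lower-tail rejection probability gives the usual closed-form inversion.)
δ = d·√(n/2) ⇒ n = 2(δ/d)² = 2 × (3.083 / 0.8217)² = 28.16.
Rounding up, n = 29 per group.

n = 29 per group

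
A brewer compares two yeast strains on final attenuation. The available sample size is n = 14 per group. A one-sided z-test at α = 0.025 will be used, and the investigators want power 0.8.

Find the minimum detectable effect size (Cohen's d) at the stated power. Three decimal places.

Required noncentrality: δ = z_{0.025} + z_{0.20} = 1.960 + 0.842 = 2.802.
δ = d·√(n/2) ⇒ d = δ/√(n/2) = 2.802/√(14/2) = 1.0589.

d ≈ 1.059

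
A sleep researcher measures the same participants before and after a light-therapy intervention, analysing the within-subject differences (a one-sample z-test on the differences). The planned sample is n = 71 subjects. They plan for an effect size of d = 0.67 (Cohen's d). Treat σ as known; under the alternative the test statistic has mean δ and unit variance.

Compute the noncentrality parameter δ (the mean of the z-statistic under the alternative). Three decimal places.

δ ≈ 5.646

δ = d·√n = 0.67 × √71 = 5.6455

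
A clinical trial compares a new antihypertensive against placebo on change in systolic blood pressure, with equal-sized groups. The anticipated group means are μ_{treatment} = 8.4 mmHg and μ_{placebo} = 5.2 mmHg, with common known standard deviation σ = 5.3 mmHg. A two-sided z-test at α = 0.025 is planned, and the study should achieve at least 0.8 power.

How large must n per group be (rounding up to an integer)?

n = 53 per group

Standardized effect: d = |μ_{treatment} − μ_{placebo}| / σ = |8.4 − 5.2| / 5.3 = 0.6038
Set Φ(δ − 2.241) = 0.8; then δ − 2.241 = Φ⁻¹(0.8) = 0.842, giving δ = 3.083.
(For δ > 0 the lower-tail rejection region contributes negligibly to power, so the one-term inversion is standard.)
δ = d·√(n/2) ⇒ n = 2(δ/d)² = 2 × (3.083 / 0.6038)² = 52.15.
Round up to the next whole unit.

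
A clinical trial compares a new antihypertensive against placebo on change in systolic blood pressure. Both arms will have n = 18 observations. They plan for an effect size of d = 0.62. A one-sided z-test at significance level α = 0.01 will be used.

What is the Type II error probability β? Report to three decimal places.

Noncentrality parameter: δ = d·√(n/2) = 0.62 × √(18/2) = 1.8600
One-sided α = 0.01 → critical value z_{0.01} = 2.326.
Power = Φ(δ − 2.326) = Φ(-0.466) = 0.3205.
Type II error: β = 1 − power = 1 − 0.3205 = 0.6795.

β ≈ 0.680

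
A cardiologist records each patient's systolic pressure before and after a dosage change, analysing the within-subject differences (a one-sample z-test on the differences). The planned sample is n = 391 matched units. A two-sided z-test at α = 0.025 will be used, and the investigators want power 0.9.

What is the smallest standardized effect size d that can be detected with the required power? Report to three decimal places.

d ≈ 0.178

Need Φ(δ − 2.241) = 0.9, so δ = 2.241 + 1.282 = 3.523.
(Lower-tail contribution to power is negligible for δ > 0.)
δ = d·√n ⇒ d = δ/√n = 3.523/√391 = 0.1782.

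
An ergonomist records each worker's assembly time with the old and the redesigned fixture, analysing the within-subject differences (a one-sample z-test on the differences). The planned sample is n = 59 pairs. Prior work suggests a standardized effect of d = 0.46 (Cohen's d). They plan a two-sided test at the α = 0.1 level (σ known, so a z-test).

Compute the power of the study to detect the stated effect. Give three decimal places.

Power ≈ 0.971

Noncentrality parameter: δ = d·√n = 0.46 × √59 = 3.5333
Critical value for a two-sided test at α = 0.1: z_{α/2} = 1.645.
Power = Φ(δ − 1.645) + Φ(−δ − 1.645) = Φ(1.888) + Φ(-5.178) = 0.9705 + 0.0000 = 0.9705.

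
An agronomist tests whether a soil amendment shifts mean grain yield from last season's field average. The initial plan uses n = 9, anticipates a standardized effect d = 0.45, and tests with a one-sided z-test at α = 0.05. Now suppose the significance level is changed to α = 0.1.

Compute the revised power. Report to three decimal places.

Power ≈ 0.527

δ = d·√n = 0.45 × √9 = 1.3500 (unchanged). New critical value: z_{0.1} = 1.282.
Revised power = P(Z > 1.282 − δ) = Φ(0.068) = 0.5273.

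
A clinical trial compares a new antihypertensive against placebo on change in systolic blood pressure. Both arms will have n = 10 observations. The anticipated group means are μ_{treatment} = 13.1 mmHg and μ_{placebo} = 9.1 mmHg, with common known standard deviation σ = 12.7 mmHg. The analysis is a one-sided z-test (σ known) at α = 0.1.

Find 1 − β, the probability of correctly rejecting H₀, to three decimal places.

Standardized effect: d = |μ_{treatment} − μ_{placebo}| / σ = |13.1 − 9.1| / 12.7 = 0.3150
Noncentrality parameter: δ = d·√(n/2) = 0.3150 × √(10/2) = 0.7043
Critical value for a one-sided test at α = 0.1: z_α = 1.282.
Power = Φ(δ − 1.282) = Φ(-0.577) = 0.2819.

Power ≈ 0.282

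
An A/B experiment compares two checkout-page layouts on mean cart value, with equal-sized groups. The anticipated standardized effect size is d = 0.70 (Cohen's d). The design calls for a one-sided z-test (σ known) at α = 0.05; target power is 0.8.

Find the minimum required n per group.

n = 26 per group

For power 0.8 need Φ(δ − z_{0.05}) = 0.8, so δ = z_{0.05} + z_{0.20} = 1.645 + 0.842 = 2.486.
δ = d·√(n/2) ⇒ n = 2(δ/d)² = 2 × (2.486 / 0.70)² = 25.23.
Round up to the next whole unit.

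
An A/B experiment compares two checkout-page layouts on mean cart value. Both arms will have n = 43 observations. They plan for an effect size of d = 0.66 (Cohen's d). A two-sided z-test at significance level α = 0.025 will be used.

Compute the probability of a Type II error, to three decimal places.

Noncentrality parameter: δ = d·√(n/2) = 0.66 × √(43/2) = 3.0603
Critical value for a two-sided test at α = 0.025: z_{α/2} = 2.241.
Power = Φ(δ − 2.241) + Φ(−δ − 2.241) = Φ(0.819) + Φ(-5.302) = 0.7936 + 0.0000 = 0.7936.
Type II error: β = 1 − power = 1 − 0.7936 = 0.2064.

β ≈ 0.206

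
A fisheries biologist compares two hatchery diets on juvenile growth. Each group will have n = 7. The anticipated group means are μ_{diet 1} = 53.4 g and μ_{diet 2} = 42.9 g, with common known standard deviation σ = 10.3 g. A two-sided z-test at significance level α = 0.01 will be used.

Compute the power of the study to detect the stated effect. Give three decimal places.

Power ≈ 0.252

Standardized effect: d = |μ_{diet 1} − μ_{diet 2}| / σ = |53.4 − 42.9| / 10.3 = 1.0194
Noncentrality parameter: λ = d·√(n/2) = 1.0194 × √(7/2) = 1.9072
Two-sided α = 0.01 → critical value z_{0.005} = 2.576.
Power = Φ(λ − 2.576) + Φ(−λ − 2.576) = Φ(-0.669) + Φ(-4.483) = 0.2519 + 0.0000 = 0.2519.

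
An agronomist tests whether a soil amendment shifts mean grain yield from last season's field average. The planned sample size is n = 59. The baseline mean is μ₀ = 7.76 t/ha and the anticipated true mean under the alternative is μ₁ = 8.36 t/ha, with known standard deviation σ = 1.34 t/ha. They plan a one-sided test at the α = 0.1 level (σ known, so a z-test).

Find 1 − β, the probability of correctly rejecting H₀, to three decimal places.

Power ≈ 0.985

Standardized effect: d = |μ₁ − μ₀| / σ = |8.36 − 7.76| / 1.34 = 0.4478
Noncentrality parameter: δ = d·√n = 0.4478 × √59 = 3.4393
One-sided α = 0.1 → critical value z_{0.1} = 1.282.
Power = Φ(δ − 1.282) = Φ(2.158) = 0.9845.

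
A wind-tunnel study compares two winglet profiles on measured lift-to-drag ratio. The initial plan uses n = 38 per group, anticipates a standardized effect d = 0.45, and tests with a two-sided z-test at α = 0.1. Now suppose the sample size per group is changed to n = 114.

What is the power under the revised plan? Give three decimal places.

Power ≈ 0.960

With n = 114 per group: δ = d·√(n/2) = 0.45 × √(114/2) = 3.3974. Critical value z_{0.05} = 1.645.
Revised power = Φ(δ − 1.645) + Φ(−δ − 1.645) = Φ(1.753) + Φ(-5.042) = 0.9602 + 0.0000 = 0.9602.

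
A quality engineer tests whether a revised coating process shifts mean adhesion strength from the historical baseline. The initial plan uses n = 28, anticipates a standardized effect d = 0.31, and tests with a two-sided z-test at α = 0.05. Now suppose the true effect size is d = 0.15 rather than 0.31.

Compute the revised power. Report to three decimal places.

Power ≈ 0.125

With d = 0.15: δ = d·√n = 0.15 × √28 = 0.7937. Critical value z_{0.025} = 1.960.
Revised power = Φ(δ − 1.960) + Φ(−δ − 1.960) = Φ(-1.166) + Φ(-2.754) = 0.1218 + 0.0029 = 0.1247.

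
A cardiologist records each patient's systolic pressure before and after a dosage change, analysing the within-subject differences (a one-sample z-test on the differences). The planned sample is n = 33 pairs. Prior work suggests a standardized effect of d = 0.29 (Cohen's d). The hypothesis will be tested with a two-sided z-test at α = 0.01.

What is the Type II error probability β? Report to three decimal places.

Noncentrality parameter: δ = d·√n = 0.29 × √33 = 1.6659
Two-sided α = 0.01 → critical value z_{0.005} = 2.576.
Power = Φ(δ − 2.576) + Φ(−δ − 2.576) = Φ(-0.910) + Φ(-4.242) = 0.1814 + 0.0000 = 0.1814.
Type II error: β = 1 − power = 1 − 0.1814 = 0.8186.

β ≈ 0.819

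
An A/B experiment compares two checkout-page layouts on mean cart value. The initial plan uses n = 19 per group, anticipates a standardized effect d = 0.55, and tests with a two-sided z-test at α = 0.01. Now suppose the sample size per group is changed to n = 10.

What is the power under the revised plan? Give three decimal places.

Power ≈ 0.089

With n = 10 per group: δ = d·√(n/2) = 0.55 × √(10/2) = 1.2298. Critical value z_{0.005} = 2.576.
Revised power = Φ(δ − 2.576) + Φ(−δ − 2.576) = Φ(-1.346) + Φ(-3.806) = 0.0892 + 0.0001 = 0.0892.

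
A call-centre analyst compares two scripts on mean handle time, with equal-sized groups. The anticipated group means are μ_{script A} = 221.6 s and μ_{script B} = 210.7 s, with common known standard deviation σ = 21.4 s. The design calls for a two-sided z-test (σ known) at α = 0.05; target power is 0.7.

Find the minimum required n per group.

n = 48 per group

Standardized effect: d = |μ_{script A} − μ_{script B}| / σ = |221.6 − 210.7| / 21.4 = 0.5093
Set Φ(δ − 1.960) = 0.7; then δ − 1.960 = Φ⁻¹(0.7) = 0.524, giving δ = 2.484.
(For δ > 0 the lower-tail rejection region contributes negligibly to power, so the one-term inversion is standard.)
δ = d·√(n/2) ⇒ n = 2(δ/d)² = 2 × (2.484 / 0.5093)² = 47.58.
Round up to the next whole unit.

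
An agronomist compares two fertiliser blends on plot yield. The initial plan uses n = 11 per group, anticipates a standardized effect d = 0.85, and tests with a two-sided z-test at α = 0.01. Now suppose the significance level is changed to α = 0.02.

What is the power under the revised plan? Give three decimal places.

δ = d·√(n/2) = 0.85 × √(11/2) = 1.9934 (unchanged). New critical value: z_{0.01} = 2.326.
Revised power = Φ(δ − 2.326) + Φ(−δ − 2.326) = Φ(-0.333) + Φ(-4.320) = 0.3696 + 0.0000 = 0.3696.

Power ≈ 0.370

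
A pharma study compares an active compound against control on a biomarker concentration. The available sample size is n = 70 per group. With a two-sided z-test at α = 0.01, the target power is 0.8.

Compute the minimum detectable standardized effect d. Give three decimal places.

Required noncentrality: δ = z_{0.005} + z_{0.20} = 2.576 + 0.842 = 3.417.
(The second rejection-region term Φ(−δ − z_{α/2}) is negligible and dropped.)
δ = d·√(n/2) ⇒ d = δ/√(n/2) = 3.417/√(70/2) = 0.5777.

d ≈ 0.578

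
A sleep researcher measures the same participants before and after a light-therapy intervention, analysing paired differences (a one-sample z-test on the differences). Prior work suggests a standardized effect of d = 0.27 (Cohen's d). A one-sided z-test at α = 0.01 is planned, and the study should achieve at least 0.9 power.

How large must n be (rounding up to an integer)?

For power 0.9 need Φ(δ − z_{0.01}) = 0.9, so δ = z_{0.01} + z_{0.10} = 2.326 + 1.282 = 3.608.
δ = d·√n ⇒ n = (δ/d)² = (3.608 / 0.27)² = 178.56.
Rounding up, n = 179.

n = 179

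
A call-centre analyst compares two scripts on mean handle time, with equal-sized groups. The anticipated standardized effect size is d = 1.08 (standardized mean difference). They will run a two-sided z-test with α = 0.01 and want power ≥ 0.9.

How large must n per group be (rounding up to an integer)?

n = 26 per group

Set Φ(δ − 2.576) = 0.9; then δ − 2.576 = Φ⁻¹(0.9) = 1.282, giving δ = 3.857.
(Ignoring the negligible lower-tail rejection probability gives the usual closed-form inversion.)
δ = d·√(n/2) ⇒ n = 2(δ/d)² = 2 × (3.857 / 1.08)² = 25.51.
Rounding up, n = 26 per group.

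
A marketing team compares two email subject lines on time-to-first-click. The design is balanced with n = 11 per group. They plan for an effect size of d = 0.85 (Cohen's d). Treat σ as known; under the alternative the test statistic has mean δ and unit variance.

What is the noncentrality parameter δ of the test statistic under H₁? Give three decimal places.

δ ≈ 1.993

The noncentrality parameter scales effect size by the design's sample-size factor: δ = d·√(n/2) = 0.85 × √(11/2) = 1.9934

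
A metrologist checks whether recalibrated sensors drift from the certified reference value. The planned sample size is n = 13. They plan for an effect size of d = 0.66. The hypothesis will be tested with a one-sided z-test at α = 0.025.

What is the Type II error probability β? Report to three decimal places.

Noncentrality parameter: δ = d·√n = 0.66 × √13 = 2.3797
One-sided α = 0.025 → critical value z_{0.025} = 1.960.
Power = P(Z > 1.960 − δ) = Φ(0.420) = 0.6626.
Type II error: β = 1 − power = 1 − 0.6626 = 0.3374.

β ≈ 0.337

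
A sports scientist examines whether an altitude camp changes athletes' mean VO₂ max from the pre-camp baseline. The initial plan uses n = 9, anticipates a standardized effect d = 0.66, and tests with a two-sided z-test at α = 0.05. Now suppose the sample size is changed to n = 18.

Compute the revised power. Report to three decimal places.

Power ≈ 0.800

With n = 18: δ = d·√n = 0.66 × √18 = 2.8001. Critical value z_{0.025} = 1.960.
Revised power = Φ(δ − 1.960) + Φ(−δ − 1.960) = Φ(0.840) + Φ(-4.760) = 0.7996 + 0.0000 = 0.7996.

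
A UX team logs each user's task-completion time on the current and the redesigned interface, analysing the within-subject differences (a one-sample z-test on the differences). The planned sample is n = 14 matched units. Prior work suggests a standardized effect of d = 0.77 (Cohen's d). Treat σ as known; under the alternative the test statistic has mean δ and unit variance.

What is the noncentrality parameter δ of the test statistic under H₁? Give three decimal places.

δ = d·√n = 0.77 × √14 = 2.8811

δ ≈ 2.881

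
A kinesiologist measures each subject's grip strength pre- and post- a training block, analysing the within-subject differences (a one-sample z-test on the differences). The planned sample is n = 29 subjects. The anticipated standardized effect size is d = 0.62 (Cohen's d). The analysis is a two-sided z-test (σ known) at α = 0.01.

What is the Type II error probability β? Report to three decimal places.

β ≈ 0.223

Noncentrality parameter: δ = d·√n = 0.62 × √29 = 3.3388
Two-sided α = 0.01 → critical value z_{0.005} = 2.576.
Power = Φ(δ − 2.576) + Φ(−δ − 2.576) = Φ(0.763) + Φ(-5.915) = 0.7773 + 0.0000 = 0.7773.
Type II error: β = 1 − power = 1 − 0.7773 = 0.2227.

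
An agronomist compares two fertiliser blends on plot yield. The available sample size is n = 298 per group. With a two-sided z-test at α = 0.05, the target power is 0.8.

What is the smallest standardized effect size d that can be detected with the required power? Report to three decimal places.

d ≈ 0.230

Need Φ(δ − 1.960) = 0.8, so δ = 1.960 + 0.842 = 2.802.
(Lower-tail contribution to power is negligible for δ > 0.)
δ = d·√(n/2) ⇒ d = δ/√(n/2) = 2.802/√(298/2) = 0.2295.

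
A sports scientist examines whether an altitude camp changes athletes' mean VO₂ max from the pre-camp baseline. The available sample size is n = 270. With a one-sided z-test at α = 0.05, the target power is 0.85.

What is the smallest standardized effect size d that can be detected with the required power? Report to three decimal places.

d ≈ 0.163

Required noncentrality: δ = z_{0.05} + z_{0.15} = 1.645 + 1.036 = 2.681.
δ = d·√n ⇒ d = δ/√n = 2.681/√270 = 0.1632.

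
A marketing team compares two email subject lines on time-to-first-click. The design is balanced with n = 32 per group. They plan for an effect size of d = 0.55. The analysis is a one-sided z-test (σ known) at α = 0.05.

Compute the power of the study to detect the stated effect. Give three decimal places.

Power ≈ 0.711

Noncentrality parameter: δ = d·√(n/2) = 0.55 × √(32/2) = 2.2000
One-sided α = 0.05 → critical value z_{0.05} = 1.645.
Power = P(Z > 1.645 − δ) = Φ(0.555) = 0.7106.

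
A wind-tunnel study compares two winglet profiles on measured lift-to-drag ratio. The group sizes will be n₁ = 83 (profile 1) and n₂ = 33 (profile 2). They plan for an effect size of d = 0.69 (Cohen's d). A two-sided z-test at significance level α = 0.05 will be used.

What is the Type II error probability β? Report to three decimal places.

Noncentrality parameter: δ = d / √(1/n₁ + 1/n₂) = 0.69 / √(1/83 + 1/33) = 3.3529
Two-sided α = 0.05 → critical value z_{0.025} = 1.960.
Power = Φ(δ − 1.960) + Φ(−δ − 1.960) = Φ(1.393) + Φ(-5.313) = 0.9182 + 0.0000 = 0.9182.
Type II error: β = 1 − power = 1 − 0.9182 = 0.0818.

β ≈ 0.082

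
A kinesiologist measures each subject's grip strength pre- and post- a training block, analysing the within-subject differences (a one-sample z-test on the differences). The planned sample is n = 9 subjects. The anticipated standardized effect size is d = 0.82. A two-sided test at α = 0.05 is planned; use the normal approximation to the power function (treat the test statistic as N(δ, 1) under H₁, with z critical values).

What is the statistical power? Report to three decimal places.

Noncentrality parameter: δ = d·√n = 0.82 × √9 = 2.4600
Critical value for a two-sided test at α = 0.05: z_{α/2} = 1.960.
Power = Φ(δ − 1.960) + Φ(−δ − 1.960) = Φ(0.500) + Φ(-4.420) = 0.6915 + 0.0000 = 0.6915.

Power ≈ 0.691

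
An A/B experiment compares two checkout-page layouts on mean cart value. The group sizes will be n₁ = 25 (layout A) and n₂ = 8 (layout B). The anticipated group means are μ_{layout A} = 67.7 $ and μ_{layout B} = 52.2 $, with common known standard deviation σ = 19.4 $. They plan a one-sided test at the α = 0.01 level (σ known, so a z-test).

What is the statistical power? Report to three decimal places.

Power ≈ 0.360

Standardized effect: d = |μ_{layout A} − μ_{layout B}| / σ = |67.7 − 52.2| / 19.4 = 0.7990
Noncentrality parameter: δ = d / √(1/n₁ + 1/n₂) = 0.7990 / √(1/25 + 1/8) = 1.9669
One-sided α = 0.01 → critical value z_{0.01} = 2.326.
Power = Φ(δ − 2.326) = Φ(-0.359) = 0.3596.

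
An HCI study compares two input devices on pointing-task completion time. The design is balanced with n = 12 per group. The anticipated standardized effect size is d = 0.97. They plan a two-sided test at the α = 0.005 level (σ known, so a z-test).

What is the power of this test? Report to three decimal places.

Power ≈ 0.333

Noncentrality parameter: λ = d·√(n/2) = 0.97 × √(12/2) = 2.3760
Critical value for a two-sided test at α = 0.005: z_{α/2} = 2.807.
Power = Φ(λ − 2.807) + Φ(−λ − 2.807) = Φ(-0.431) + Φ(-5.183) = 0.3332 + 0.0000 = 0.3332.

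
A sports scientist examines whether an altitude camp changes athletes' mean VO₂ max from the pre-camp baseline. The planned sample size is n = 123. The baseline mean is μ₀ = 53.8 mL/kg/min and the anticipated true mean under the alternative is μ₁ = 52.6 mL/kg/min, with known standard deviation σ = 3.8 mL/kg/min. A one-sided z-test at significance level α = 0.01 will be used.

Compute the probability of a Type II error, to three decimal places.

Standardized effect: d = |μ₁ − μ₀| / σ = |52.6 − 53.8| / 3.8 = 0.3158
Noncentrality parameter: δ = d·√n = 0.3158 × √123 = 3.5023
One-sided α = 0.01 → critical value z_{0.01} = 2.326.
Power = P(Z > 2.326 − δ) = Φ(1.176) = 0.8802.
Type II error: β = 1 − power = 1 − 0.8802 = 0.1198.

β ≈ 0.120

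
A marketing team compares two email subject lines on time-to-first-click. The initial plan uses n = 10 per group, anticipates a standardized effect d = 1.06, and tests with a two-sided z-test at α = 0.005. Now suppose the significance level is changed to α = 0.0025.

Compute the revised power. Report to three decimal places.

δ = d·√(n/2) = 1.06 × √(10/2) = 2.3702 (unchanged). New critical value: z_{0.0013} = 3.023.
Revised power = Φ(δ − 3.023) + Φ(−δ − 3.023) = Φ(-0.653) + Φ(-5.394) = 0.2568 + 0.0000 = 0.2568.

Power ≈ 0.257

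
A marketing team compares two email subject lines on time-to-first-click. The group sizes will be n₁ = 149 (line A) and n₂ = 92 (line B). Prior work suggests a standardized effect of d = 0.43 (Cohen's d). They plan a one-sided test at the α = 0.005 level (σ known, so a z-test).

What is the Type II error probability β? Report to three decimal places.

β ≈ 0.252

Noncentrality parameter: δ = d / √(1/n₁ + 1/n₂) = 0.43 / √(1/149 + 1/92) = 3.2430
Critical value for a one-sided test at α = 0.005: z_α = 2.576.
Power = Φ(δ − 2.576) = Φ(0.667) = 0.7477.
Type II error: β = 1 − power = 1 − 0.7477 = 0.2523.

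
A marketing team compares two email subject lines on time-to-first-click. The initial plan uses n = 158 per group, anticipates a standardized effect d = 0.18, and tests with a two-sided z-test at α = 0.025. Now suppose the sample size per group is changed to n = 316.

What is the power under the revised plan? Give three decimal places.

With n = 316 per group: δ = d·√(n/2) = 0.18 × √(316/2) = 2.2626. Critical value z_{0.0125} = 2.241.
Revised power = Φ(δ − 2.241) + Φ(−δ − 2.241) = Φ(0.021) + Φ(-4.504) = 0.5084 + 0.0000 = 0.5084.

Power ≈ 0.508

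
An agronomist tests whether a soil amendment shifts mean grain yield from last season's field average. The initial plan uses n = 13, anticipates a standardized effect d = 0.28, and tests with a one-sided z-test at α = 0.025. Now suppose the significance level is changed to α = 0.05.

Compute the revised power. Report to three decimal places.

δ = d·√n = 0.28 × √13 = 1.0096 (unchanged). New critical value: z_{0.05} = 1.645.
Revised power = P(Z > 1.645 − δ) = Φ(-0.635) = 0.2626.

Power ≈ 0.263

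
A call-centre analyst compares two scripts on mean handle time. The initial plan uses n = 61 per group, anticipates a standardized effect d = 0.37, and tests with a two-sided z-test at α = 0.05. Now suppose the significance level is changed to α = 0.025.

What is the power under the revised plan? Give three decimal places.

δ = d·√(n/2) = 0.37 × √(61/2) = 2.0434 (unchanged). New critical value: z_{0.0125} = 2.241.
Revised power = Φ(δ − 2.241) + Φ(−δ − 2.241) = Φ(-0.198) + Φ(-4.285) = 0.4215 + 0.0000 = 0.4215.

Power ≈ 0.422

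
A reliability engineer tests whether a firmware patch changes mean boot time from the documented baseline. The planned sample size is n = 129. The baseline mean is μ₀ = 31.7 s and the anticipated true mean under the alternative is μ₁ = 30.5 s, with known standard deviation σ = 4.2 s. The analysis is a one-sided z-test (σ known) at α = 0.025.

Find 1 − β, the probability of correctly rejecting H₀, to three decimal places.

Power ≈ 0.901

Standardized effect: d = |μ₁ − μ₀| / σ = |30.5 − 31.7| / 4.2 = 0.2857
Noncentrality parameter: δ = d·√n = 0.2857 × √129 = 3.2451
Critical value for a one-sided test at α = 0.025: z_α = 1.960.
Power = Φ(δ − 1.960) = Φ(1.285) = 0.9006.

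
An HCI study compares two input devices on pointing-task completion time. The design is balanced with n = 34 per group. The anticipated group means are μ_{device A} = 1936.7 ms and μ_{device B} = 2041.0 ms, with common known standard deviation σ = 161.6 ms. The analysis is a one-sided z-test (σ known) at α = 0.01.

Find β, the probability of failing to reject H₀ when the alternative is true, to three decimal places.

Standardized effect: d = |μ_{device A} − μ_{device B}| / σ = |1936.7 − 2041.0| / 161.6 = 0.6454
Noncentrality parameter: δ = d·√(n/2) = 0.6454 × √(34/2) = 2.6611
Critical value for a one-sided test at α = 0.01: z_α = 2.326.
Power = Φ(δ − 2.326) = Φ(0.335) = 0.6311.
Type II error: β = 1 − power = 1 − 0.6311 = 0.3689.

β ≈ 0.369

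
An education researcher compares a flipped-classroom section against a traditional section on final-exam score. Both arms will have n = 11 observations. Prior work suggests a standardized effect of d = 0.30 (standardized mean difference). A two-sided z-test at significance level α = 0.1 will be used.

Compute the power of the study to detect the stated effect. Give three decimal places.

Power ≈ 0.183

Noncentrality parameter: δ = d·√(n/2) = 0.30 × √(11/2) = 0.7036
Two-sided α = 0.1 → critical value z_{0.05} = 1.645.
Power = Φ(δ − 1.645) + Φ(−δ − 1.645) = Φ(-0.941) + Φ(-2.348) = 0.1733 + 0.0094 = 0.1827.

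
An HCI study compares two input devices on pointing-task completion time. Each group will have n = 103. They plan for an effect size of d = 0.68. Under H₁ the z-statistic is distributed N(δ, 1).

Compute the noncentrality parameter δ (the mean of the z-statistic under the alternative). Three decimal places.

δ ≈ 4.880

The noncentrality parameter scales effect size by the design's sample-size factor: δ = d·√(n/2) = 0.68 × √(103/2) = 4.8799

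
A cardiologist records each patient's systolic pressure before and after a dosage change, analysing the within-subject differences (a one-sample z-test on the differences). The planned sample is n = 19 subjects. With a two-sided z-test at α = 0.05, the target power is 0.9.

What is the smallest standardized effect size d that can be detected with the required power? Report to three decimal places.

Need Φ(δ − 1.960) = 0.9, so δ = 1.960 + 1.282 = 3.242.
(Lower-tail contribution to power is negligible for δ > 0.)
δ = d·√n ⇒ d = δ/√n = 3.242/√19 = 0.7437.

d ≈ 0.744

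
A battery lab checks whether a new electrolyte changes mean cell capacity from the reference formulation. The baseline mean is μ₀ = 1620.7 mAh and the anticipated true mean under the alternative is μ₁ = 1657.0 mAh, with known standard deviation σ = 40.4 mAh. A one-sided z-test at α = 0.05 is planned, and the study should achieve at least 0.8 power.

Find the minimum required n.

n = 8

Standardized effect: d = |μ₁ − μ₀| / σ = |1657.0 − 1620.7| / 40.4 = 0.8985
For power 0.8 need Φ(δ − z_{0.05}) = 0.8, so δ = z_{0.05} + z_{0.20} = 1.645 + 0.842 = 2.486.
δ = d·√n ⇒ n = (δ/d)² = (2.486 / 0.8985)² = 7.66.
Rounding up, n = 8.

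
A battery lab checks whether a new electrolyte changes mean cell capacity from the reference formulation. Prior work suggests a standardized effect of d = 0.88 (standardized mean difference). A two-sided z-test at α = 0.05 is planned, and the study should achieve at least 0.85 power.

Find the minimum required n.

n = 12

Set Φ(δ − 1.960) = 0.85; then δ − 1.960 = Φ⁻¹(0.85) = 1.036, giving δ = 2.996.
(For δ > 0 the lower-tail rejection region contributes negligibly to power, so the one-term inversion is standard.)
δ = d·√n ⇒ n = (δ/d)² = (2.996 / 0.88)² = 11.59.
Rounding up, n = 12.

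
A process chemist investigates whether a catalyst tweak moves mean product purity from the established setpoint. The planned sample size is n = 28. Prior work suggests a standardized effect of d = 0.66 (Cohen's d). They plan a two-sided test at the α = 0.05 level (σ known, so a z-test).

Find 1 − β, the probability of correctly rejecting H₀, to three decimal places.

Power ≈ 0.937

Noncentrality parameter: δ = d·√n = 0.66 × √28 = 3.4924
Two-sided α = 0.05 → critical value z_{0.025} = 1.960.
Power = Φ(δ − 1.960) + Φ(−δ − 1.960) = Φ(1.532) + Φ(-5.452) = 0.9373 + 0.0000 = 0.9373.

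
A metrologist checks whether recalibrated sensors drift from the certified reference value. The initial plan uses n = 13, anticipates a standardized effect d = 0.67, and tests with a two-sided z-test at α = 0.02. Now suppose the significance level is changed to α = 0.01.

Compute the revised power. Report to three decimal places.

Power ≈ 0.436

δ = d·√n = 0.67 × √13 = 2.4157 (unchanged). New critical value: z_{0.005} = 2.576.
Revised power = Φ(δ − 2.576) + Φ(−δ − 2.576) = Φ(-0.160) + Φ(-4.992) = 0.4364 + 0.0000 = 0.4364.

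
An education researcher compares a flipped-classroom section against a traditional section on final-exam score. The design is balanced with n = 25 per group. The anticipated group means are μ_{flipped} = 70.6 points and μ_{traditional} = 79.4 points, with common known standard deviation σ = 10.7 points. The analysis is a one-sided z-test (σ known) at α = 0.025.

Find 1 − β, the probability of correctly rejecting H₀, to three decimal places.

Standardized effect: d = |μ_{flipped} − μ_{traditional}| / σ = |70.6 − 79.4| / 10.7 = 0.8224
Noncentrality parameter: λ = d·√(n/2) = 0.8224 × √(25/2) = 2.9077
Critical value for a one-sided test at α = 0.025: z_α = 1.960.
Power = Φ(λ − 1.960) = Φ(0.948) = 0.8284.

Power ≈ 0.828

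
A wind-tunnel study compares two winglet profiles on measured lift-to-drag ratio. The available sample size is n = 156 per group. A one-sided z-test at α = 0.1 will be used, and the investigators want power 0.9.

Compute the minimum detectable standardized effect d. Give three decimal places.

Need Φ(δ − 1.282) = 0.9, so δ = 1.282 + 1.282 = 2.563.
δ = d·√(n/2) ⇒ d = δ/√(n/2) = 2.563/√(156/2) = 0.2902.

d ≈ 0.290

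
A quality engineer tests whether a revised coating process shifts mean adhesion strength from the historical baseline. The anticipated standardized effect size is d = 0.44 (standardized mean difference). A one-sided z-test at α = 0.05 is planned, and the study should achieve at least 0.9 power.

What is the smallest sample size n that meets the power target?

Set Φ(δ − 1.645) = 0.9; then δ − 1.645 = Φ⁻¹(0.9) = 1.282, giving δ = 2.926.
δ = d·√n ⇒ n = (δ/d)² = (2.926 / 0.44)² = 44.23.
Round up to the next whole unit.

n = 45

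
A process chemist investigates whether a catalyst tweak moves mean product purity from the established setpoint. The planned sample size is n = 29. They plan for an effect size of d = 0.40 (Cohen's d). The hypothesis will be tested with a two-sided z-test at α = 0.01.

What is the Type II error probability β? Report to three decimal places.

β ≈ 0.663

Noncentrality parameter: δ = d·√n = 0.40 × √29 = 2.1541
Critical value for a two-sided test at α = 0.01: z_{α/2} = 2.576.
Power = Φ(δ − 2.576) + Φ(−δ − 2.576) = Φ(-0.422) + Φ(-4.730) = 0.3366 + 0.0000 = 0.3366.
Type II error: β = 1 − power = 1 − 0.3366 = 0.6634.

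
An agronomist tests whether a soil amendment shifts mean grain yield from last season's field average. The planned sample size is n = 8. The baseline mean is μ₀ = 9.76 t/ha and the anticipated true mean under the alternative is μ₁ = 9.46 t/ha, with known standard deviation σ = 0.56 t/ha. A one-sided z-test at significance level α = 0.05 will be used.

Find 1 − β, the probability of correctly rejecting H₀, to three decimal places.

Power ≈ 0.448

Standardized effect: d = |μ₁ − μ₀| / σ = |9.46 − 9.76| / 0.56 = 0.5357
Noncentrality parameter: δ = d·√n = 0.5357 × √8 = 1.5152
One-sided α = 0.05 → critical value z_{0.05} = 1.645.
Power = P(Z > 1.645 − δ) = Φ(-0.130) = 0.4484.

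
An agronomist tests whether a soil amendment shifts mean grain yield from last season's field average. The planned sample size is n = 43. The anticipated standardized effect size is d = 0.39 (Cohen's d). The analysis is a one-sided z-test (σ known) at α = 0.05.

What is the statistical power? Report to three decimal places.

Power ≈ 0.819

Noncentrality parameter: δ = d·√n = 0.39 × √43 = 2.5574
Critical value for a one-sided test at α = 0.05: z_α = 1.645.
Power = P(Z > 1.645 − δ) = Φ(0.913) = 0.8193.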